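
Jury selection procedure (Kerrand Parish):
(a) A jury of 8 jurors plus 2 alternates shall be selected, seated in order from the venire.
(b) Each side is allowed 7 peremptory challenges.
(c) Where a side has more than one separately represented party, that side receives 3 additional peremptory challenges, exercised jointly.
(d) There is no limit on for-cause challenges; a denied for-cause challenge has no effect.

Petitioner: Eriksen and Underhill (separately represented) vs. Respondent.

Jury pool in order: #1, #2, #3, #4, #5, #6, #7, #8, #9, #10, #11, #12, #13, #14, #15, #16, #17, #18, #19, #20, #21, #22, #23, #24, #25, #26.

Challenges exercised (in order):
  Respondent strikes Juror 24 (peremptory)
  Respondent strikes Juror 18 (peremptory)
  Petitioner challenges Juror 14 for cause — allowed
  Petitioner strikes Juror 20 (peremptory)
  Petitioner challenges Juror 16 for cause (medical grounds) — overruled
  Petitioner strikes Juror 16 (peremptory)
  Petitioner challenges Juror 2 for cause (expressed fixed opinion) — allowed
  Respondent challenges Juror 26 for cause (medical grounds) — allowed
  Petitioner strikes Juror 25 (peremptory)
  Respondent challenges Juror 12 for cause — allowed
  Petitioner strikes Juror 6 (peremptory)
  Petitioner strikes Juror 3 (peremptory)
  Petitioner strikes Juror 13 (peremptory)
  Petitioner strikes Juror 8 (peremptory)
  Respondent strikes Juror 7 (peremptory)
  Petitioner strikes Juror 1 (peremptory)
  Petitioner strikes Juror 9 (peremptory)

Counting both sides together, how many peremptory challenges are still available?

5

Petitioner allotment: 7 base + 3 multi-party = 10. Respondent allotment: 7.
Petitioner peremptories used: #20, #16, #25, #6, #3, #13, #8, #1, #9 — 9 (for-cause on #14, #16, #2 don't count).
Respondent peremptories used: #24, #18, #7 — 3 (for-cause on #26, #12 don't count).
Remaining: (10 − 9) + (7 − 3) = 5.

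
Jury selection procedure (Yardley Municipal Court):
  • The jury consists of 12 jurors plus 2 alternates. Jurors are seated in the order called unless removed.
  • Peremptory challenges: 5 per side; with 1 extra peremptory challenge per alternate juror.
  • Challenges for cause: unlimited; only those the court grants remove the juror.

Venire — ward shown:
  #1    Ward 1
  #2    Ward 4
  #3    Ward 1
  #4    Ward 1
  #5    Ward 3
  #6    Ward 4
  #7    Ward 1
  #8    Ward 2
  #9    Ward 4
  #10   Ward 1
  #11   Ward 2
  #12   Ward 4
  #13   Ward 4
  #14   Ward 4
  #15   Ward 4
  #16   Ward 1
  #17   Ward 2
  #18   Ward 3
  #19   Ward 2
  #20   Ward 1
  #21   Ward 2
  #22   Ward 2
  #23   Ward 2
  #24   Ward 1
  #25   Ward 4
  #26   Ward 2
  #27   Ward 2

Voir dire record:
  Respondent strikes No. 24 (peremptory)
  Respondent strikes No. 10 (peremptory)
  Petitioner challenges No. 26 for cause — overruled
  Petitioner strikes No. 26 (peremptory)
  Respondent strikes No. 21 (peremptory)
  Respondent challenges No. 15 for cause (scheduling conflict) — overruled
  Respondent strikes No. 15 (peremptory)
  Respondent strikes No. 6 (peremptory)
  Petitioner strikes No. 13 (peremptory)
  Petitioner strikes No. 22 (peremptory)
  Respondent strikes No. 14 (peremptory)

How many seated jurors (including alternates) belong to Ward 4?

3

Removed: #6, #10, #13, #14, #15, #21, #22, #24, #26.
Seated (14 incl. alternates): #1, #2, #3, #4, #5, #7, #8, #9, #11, #12, #16, #17, #18, #19.
Of those, in Ward 4: #2, #9, #12 → 3.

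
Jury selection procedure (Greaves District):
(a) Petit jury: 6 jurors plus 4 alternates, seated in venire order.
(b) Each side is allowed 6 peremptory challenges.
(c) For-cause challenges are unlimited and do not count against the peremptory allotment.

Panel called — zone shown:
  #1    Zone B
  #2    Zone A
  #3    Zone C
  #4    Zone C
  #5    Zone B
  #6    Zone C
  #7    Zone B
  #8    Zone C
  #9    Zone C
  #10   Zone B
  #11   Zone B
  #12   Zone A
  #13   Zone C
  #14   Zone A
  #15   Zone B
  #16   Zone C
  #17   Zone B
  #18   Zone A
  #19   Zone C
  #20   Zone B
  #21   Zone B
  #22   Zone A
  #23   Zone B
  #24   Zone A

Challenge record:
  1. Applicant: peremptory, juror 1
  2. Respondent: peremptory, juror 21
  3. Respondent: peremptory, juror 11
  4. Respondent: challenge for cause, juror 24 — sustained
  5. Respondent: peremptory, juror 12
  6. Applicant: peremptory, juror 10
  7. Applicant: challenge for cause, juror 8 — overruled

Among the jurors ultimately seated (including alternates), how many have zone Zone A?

Removed: #1, #10, #11, #12, #21, #24.
Seated (10 incl. alternates): #2, #3, #4, #5, #6, #7, #8, #9, #13, #14.
Of those, in Zone A: #2, #14 → 2.

2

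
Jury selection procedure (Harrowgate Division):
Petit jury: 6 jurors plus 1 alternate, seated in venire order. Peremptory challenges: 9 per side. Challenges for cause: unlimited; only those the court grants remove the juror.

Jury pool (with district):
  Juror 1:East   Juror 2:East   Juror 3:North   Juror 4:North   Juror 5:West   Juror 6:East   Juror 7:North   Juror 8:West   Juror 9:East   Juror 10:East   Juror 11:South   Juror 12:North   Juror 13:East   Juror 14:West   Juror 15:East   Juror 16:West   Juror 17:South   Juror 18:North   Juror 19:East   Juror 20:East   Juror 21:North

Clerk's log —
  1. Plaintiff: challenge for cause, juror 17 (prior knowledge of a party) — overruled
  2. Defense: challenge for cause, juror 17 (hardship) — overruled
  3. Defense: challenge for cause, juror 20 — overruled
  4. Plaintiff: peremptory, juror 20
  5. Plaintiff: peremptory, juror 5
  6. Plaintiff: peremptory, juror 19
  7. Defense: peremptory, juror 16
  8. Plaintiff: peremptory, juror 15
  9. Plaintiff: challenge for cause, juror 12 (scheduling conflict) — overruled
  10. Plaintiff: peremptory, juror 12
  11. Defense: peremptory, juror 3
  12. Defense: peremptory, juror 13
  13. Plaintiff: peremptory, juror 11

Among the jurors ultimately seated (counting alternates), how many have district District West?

Removed: #3, #5, #11, #12, #13, #15, #16, #19, #20.
Seated (7 incl. alternates): #1, #2, #4, #6, #7, #8, #9.
Of those, in District West: #8 → 1.

1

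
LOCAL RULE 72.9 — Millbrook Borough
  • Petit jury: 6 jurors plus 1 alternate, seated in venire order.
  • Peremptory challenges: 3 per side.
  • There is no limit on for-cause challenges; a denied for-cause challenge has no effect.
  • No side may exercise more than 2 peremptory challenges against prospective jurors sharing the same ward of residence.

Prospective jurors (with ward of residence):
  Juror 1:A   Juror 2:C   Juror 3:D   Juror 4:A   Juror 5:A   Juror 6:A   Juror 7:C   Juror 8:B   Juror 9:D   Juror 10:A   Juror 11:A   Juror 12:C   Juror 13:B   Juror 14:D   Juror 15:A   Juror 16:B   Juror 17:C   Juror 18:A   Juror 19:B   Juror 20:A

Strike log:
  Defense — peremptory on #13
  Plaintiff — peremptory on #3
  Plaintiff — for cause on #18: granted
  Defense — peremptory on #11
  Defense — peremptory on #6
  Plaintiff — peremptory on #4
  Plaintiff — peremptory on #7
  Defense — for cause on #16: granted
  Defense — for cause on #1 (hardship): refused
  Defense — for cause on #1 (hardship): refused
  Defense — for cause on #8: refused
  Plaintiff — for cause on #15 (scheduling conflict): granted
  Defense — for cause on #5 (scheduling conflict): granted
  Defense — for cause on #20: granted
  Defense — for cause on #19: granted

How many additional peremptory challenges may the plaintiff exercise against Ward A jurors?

0

Plaintiff peremptories so far: #3, #4, #7 — 3 of 3 used, 0 left overall.
Against Ward A: #4 — 1 used; per-ward cap 2 leaves 1.
Binding limit: min(0, 1) = 0.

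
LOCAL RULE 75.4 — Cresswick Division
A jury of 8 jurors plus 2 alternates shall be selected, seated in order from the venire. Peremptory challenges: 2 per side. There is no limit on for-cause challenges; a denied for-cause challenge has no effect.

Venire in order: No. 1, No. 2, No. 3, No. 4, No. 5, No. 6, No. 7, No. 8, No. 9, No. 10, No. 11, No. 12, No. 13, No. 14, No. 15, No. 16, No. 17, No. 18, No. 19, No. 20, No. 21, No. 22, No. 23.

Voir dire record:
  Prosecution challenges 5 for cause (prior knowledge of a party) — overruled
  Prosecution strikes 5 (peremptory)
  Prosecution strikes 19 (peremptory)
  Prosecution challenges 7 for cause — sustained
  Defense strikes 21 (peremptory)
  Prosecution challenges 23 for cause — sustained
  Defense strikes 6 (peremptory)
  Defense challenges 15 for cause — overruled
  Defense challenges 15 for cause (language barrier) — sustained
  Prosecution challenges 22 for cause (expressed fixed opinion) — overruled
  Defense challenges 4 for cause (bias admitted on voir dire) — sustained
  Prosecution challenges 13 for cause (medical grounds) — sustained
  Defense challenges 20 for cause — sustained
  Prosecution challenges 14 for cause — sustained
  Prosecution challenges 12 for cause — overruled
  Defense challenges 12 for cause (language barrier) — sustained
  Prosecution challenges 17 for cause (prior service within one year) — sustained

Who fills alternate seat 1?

18

Removed: #4, #5, #6, #7, #12, #13, #14, #15, #17, #19, #20, #21, #23. (#22 stays — for-cause denied.)
Seating in order: seats 1–8 → #1, #2, #3, #8, #9, #10, #11, #16; alternates → #18, #22.
So alternate 1 is #18.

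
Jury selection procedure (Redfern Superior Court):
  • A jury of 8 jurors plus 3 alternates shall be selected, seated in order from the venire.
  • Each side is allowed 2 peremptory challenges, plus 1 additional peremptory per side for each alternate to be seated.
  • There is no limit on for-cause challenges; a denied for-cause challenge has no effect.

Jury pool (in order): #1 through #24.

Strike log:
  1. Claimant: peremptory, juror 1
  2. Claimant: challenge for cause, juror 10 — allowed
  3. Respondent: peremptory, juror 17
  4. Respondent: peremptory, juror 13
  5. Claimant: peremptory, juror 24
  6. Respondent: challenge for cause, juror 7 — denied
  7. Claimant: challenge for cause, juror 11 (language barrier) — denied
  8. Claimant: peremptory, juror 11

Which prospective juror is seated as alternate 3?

15

Removed: #1, #10, #11, #13, #17, #24. (#7 stays — for-cause denied.)
Seating in order: seats 1–8 → #2, #3, #4, #5, #6, #7, #8, #9; alternates → #12, #14, #15.
So alternate 3 is #15.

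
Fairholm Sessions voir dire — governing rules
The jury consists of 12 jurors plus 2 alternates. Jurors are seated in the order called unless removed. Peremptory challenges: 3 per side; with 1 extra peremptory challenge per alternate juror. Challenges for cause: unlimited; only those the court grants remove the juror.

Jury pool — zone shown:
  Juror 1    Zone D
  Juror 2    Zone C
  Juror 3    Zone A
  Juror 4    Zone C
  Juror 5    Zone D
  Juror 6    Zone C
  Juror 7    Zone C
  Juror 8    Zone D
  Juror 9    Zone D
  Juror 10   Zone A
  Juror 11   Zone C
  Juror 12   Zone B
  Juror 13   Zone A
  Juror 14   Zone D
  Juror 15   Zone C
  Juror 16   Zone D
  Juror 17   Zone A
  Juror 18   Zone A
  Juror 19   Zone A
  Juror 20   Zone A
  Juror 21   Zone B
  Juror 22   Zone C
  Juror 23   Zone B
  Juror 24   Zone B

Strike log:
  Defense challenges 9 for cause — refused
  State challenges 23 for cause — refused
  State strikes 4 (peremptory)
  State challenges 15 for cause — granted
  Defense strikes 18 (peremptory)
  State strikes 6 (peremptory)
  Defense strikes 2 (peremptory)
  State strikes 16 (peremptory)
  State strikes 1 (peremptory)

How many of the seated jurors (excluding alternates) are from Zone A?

Removed: #1, #2, #4, #6, #15, #16, #18.
Seated jurors 1–12: #3, #5, #7, #8, #9, #10, #11, #12, #13, #14, #17, #19 (alternates #20, #21 not counted).
Of those, in Zone A: #3, #10, #13, #17, #19 → 5.

5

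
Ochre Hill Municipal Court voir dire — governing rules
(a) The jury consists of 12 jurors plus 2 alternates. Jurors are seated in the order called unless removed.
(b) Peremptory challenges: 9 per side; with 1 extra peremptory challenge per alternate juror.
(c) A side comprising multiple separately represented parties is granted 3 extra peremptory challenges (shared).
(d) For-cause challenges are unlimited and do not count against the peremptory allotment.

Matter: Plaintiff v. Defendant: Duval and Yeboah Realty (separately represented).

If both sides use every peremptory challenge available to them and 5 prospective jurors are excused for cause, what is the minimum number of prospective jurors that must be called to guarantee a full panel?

44

Seats to fill: 12 + 2 alternates = 14.
Peremptories — Plaintiff: 9 + 1×2 = 11; Defendant: 9 + 1×2 + 3 = 14; total 25.
For-cause removals: 5.
Minimum venire: 14 + 25 + 5 = 44.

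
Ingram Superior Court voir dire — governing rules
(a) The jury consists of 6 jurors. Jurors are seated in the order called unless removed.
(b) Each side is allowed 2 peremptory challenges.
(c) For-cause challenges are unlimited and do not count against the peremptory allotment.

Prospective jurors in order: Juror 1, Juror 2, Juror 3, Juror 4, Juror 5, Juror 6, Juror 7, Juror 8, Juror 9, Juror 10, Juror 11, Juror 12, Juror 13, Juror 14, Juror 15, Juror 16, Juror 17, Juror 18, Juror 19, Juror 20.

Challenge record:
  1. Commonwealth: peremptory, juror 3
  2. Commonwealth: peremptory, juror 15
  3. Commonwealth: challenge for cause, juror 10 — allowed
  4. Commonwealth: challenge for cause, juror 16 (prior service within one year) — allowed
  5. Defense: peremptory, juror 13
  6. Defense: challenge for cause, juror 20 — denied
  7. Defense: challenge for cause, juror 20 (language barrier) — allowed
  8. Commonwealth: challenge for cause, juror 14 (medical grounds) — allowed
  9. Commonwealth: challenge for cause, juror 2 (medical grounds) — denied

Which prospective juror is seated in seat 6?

Removed: #3, #10, #13, #14, #15, #16, #20. (#2 stays — for-cause denied.)
Filling seats in venire order through position 6: #1, #2, #4, #5, #6, #7.
So seat 6 is #7.

7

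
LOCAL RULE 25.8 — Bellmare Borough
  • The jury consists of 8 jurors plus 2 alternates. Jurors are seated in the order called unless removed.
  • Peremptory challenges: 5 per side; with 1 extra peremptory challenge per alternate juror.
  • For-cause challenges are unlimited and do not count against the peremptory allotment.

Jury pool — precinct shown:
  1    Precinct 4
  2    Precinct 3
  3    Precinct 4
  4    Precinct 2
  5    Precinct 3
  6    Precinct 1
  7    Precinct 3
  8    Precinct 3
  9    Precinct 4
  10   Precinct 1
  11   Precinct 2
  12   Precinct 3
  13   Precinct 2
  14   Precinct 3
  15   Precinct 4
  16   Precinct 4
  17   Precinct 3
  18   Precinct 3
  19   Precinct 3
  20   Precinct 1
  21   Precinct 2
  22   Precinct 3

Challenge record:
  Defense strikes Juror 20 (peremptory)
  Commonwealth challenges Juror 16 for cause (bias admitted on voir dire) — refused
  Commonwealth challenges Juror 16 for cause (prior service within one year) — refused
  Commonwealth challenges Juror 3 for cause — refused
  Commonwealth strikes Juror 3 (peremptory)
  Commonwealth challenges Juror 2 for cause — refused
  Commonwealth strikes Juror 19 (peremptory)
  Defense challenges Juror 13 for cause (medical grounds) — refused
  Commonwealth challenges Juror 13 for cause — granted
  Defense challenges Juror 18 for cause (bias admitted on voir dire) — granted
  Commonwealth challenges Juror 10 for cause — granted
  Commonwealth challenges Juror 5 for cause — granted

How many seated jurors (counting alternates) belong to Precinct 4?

Removed: #3, #5, #10, #13, #18, #19, #20.
Seated (10 incl. alternates): #1, #2, #4, #6, #7, #8, #9, #11, #12, #14.
Of those, in Precinct 4: #1, #9 → 2.

2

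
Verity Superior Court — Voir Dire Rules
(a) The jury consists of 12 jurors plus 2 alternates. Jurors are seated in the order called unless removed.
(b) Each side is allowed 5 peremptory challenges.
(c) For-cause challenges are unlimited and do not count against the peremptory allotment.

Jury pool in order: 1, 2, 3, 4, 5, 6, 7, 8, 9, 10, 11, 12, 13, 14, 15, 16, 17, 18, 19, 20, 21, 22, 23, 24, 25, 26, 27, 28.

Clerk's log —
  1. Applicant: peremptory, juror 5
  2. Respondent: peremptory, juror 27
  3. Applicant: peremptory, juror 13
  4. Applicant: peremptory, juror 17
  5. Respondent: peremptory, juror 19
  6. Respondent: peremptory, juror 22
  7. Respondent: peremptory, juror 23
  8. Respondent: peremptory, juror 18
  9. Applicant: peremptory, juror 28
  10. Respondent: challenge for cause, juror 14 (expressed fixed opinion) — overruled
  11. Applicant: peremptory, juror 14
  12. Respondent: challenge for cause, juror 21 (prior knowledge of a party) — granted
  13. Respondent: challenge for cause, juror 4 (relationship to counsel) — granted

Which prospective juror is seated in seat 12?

16

Removed: #4, #5, #13, #14, #17, #18, #19, #21, #22, #23, #27, #28.
Filling seats in venire order through position 12: #1, #2, #3, #6, #7, #8, #9, #10, #11, #12, #15, #16.
So seat 12 is #16.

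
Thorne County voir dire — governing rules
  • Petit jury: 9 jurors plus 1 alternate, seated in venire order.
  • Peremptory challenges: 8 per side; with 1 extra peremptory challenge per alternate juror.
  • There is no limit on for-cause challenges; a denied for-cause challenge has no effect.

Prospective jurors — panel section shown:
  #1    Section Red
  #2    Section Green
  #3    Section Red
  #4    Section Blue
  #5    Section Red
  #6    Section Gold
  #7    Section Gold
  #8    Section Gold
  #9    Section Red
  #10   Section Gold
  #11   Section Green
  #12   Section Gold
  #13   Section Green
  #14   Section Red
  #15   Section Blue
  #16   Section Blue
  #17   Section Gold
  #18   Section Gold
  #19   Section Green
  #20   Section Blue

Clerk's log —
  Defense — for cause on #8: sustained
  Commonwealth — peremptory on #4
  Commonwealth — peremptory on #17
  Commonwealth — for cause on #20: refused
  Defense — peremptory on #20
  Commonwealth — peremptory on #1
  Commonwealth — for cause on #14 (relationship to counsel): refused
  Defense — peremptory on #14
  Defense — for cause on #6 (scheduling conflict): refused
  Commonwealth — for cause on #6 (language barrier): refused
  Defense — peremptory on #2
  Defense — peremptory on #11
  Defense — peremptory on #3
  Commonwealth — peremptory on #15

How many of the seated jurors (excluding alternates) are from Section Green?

1

Removed: #1, #2, #3, #4, #8, #11, #14, #15, #17, #20.
Seated jurors 1–9: #5, #6, #7, #9, #10, #12, #13, #16, #18 (alternates #19 not counted).
Of those, in Section Green: #13 → 1.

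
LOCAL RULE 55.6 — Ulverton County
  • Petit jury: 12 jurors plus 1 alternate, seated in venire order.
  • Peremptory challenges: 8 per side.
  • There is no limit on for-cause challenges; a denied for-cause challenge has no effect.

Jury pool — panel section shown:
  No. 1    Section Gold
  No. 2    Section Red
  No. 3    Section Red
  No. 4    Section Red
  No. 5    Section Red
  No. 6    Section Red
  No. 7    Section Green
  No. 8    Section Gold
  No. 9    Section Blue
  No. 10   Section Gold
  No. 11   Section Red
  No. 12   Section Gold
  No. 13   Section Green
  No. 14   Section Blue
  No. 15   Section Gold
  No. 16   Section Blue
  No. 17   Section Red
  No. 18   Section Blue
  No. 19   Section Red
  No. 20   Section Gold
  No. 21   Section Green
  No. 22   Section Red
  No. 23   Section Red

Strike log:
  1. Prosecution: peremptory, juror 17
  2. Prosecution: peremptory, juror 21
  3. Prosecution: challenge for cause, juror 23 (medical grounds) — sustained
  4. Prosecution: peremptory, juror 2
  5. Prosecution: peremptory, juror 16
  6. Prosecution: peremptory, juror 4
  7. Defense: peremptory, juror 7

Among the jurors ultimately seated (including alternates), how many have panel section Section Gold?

Removed: #2, #4, #7, #16, #17, #21, #23.
Seated (13 incl. alternates): #1, #3, #5, #6, #8, #9, #10, #11, #12, #13, #14, #15, #18.
Of those, in Section Gold: #1, #8, #10, #12, #15 → 5.

5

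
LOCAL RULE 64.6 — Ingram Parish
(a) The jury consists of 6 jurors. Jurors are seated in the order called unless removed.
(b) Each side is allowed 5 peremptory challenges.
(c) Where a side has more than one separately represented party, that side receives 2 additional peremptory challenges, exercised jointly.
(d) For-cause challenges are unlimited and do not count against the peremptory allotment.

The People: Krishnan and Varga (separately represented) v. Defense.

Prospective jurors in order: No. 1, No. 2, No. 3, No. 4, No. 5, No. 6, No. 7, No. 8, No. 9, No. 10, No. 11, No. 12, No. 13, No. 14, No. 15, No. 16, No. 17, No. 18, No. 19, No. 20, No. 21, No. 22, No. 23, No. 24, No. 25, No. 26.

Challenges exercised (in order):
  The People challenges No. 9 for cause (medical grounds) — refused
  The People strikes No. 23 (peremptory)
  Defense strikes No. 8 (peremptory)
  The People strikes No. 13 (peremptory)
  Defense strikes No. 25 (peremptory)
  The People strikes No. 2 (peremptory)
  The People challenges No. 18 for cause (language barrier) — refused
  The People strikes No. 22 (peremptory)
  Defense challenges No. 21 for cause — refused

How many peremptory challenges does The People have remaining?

The People allotment: 5 base + 2 multi-party = 7.
The People peremptories used: #23, #13, #2, #22 — 4 (for-cause on #9, #18 don't count).
Remaining: 7 − 4 = 3.

3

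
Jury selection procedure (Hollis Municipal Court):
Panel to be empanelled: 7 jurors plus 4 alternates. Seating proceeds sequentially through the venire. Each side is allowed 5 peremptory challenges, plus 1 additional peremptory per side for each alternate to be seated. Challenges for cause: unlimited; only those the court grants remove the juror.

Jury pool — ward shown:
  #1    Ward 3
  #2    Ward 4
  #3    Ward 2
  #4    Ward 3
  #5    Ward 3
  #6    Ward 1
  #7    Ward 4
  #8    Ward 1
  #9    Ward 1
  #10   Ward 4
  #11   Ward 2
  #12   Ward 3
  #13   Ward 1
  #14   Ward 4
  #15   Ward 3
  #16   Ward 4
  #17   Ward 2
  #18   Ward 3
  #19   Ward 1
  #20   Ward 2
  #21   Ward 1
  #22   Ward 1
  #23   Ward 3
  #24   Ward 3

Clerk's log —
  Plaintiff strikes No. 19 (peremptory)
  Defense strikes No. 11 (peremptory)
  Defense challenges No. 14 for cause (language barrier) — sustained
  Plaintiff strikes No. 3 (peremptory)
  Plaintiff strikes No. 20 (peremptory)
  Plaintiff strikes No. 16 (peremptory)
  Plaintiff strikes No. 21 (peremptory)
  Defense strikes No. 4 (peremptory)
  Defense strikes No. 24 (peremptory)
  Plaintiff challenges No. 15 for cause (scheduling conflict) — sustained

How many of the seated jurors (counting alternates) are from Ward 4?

Removed: #3, #4, #11, #14, #15, #16, #19, #20, #21, #24.
Seated (11 incl. alternates): #1, #2, #5, #6, #7, #8, #9, #10, #12, #13, #17.
Of those, in Ward 4: #2, #7, #10 → 3.

3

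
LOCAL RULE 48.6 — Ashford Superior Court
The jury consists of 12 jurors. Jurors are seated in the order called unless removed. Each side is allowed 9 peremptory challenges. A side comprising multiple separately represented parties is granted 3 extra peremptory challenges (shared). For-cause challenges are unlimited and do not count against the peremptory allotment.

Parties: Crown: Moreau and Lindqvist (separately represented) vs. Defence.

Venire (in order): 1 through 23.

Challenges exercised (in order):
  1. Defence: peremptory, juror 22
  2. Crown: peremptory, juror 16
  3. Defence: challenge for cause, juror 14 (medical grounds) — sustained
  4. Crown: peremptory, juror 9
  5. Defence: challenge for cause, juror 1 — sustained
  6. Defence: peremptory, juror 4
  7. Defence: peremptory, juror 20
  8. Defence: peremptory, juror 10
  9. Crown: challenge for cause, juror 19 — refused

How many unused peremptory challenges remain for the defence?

Defence allotment: 9.
Defence peremptories used: #22, #4, #20, #10 — 4 (for-cause on #14, #1 don't count).
Remaining: 9 − 4 = 5.

5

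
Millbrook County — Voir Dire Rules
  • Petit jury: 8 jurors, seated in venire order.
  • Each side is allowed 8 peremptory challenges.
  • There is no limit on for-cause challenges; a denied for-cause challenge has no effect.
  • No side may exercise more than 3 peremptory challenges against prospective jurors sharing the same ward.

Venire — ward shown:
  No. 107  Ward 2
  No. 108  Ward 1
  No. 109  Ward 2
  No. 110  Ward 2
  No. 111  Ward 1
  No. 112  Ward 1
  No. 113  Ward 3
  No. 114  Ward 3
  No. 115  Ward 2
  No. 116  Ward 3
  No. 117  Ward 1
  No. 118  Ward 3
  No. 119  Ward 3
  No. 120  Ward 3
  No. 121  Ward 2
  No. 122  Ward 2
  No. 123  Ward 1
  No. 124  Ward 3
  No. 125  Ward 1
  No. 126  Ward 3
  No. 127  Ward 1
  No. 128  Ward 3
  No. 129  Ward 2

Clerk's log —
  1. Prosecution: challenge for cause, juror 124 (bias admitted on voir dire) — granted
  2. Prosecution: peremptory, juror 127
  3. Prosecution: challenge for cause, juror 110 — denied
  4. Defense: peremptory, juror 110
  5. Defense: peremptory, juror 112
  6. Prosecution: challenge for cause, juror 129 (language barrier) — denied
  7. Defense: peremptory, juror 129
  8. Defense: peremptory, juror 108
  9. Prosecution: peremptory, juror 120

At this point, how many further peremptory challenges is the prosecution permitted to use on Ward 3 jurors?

2

Prosecution peremptories so far: #127, #120 — 2 of 8 used, 6 left overall.
Against Ward 3: #120 — 1 used; per-ward cap 3 leaves 2.
Binding limit: min(6, 2) = 2.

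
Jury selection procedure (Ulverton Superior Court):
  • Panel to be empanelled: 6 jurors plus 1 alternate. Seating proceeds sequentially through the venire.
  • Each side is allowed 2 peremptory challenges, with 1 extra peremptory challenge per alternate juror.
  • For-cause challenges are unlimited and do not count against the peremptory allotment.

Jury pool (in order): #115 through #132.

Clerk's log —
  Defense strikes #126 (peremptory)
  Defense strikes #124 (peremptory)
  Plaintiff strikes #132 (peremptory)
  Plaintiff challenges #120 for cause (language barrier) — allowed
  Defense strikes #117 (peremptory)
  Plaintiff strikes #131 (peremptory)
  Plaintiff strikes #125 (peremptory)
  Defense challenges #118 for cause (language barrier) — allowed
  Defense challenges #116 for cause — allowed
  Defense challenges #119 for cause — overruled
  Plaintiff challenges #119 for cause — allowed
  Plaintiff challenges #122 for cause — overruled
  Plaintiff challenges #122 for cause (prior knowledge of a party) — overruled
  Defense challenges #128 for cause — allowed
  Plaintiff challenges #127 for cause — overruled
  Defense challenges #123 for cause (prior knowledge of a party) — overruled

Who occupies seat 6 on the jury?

129

Removed: #116, #117, #118, #119, #120, #124, #125, #126, #128, #131, #132. (#122, #123, #127 stay — for-cause denied.)
Filling seats in venire order through position 6: #115, #121, #122, #123, #127, #129.
So seat 6 is #129.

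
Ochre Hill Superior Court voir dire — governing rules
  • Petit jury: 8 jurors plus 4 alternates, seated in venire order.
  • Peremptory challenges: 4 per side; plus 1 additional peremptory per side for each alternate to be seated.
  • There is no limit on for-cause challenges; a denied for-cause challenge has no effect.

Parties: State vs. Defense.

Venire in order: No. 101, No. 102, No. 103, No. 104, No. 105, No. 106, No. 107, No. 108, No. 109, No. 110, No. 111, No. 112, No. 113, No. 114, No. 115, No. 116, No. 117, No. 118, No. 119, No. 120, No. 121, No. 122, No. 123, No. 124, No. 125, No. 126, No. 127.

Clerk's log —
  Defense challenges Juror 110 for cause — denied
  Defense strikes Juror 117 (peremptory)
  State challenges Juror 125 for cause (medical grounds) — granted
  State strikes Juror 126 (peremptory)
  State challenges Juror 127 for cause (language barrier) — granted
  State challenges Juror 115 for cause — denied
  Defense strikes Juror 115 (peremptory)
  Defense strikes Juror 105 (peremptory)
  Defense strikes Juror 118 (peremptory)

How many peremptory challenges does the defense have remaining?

Defense allotment: 4 base + 1 × 4 alternates = 8.
Defense peremptories used: #117, #115, #105, #118 — 4 (the for-cause on #110 doesn't count).
Remaining: 8 − 4 = 4.

4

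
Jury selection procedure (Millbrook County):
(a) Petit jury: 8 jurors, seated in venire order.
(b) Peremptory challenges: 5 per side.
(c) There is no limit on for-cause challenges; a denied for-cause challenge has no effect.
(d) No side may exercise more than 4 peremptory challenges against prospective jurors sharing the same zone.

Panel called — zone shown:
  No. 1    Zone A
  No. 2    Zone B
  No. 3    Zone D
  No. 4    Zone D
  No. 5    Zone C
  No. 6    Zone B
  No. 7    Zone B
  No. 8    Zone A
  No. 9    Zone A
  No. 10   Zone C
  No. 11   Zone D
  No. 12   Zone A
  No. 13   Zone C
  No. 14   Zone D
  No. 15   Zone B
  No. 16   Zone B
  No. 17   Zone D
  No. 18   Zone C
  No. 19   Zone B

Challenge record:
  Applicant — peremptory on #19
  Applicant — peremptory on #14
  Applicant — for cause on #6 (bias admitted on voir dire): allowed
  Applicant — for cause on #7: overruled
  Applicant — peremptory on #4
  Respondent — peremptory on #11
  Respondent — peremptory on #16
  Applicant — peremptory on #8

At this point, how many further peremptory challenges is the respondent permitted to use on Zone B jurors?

3

Respondent peremptories so far: #11, #16 — 2 of 5 used, 3 left overall.
Against Zone B: #16 — 1 used; per-zone cap 4 leaves 3.
Binding limit: min(3, 3) = 3.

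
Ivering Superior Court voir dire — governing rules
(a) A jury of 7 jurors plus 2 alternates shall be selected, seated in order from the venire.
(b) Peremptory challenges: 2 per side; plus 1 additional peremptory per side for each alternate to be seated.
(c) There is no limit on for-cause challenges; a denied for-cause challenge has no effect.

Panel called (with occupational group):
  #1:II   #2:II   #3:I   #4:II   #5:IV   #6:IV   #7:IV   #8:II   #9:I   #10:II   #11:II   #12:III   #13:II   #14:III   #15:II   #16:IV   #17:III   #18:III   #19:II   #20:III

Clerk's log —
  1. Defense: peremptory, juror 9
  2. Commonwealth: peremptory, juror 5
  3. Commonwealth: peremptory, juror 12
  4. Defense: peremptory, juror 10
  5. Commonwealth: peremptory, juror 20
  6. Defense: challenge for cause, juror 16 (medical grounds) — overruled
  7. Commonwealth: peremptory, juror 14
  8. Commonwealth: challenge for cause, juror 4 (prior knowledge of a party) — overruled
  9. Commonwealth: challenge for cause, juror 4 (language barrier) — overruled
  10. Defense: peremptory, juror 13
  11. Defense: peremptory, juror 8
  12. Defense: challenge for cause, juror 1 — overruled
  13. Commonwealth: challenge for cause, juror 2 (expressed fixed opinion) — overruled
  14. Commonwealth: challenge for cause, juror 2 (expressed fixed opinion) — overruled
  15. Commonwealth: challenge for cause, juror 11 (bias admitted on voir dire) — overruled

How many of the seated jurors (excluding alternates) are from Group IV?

2

Removed: #5, #8, #9, #10, #12, #13, #14, #20.
Seated jurors 1–7: #1, #2, #3, #4, #6, #7, #11 (alternates #15, #16 not counted).
Of those, in Group IV: #6, #7 → 2.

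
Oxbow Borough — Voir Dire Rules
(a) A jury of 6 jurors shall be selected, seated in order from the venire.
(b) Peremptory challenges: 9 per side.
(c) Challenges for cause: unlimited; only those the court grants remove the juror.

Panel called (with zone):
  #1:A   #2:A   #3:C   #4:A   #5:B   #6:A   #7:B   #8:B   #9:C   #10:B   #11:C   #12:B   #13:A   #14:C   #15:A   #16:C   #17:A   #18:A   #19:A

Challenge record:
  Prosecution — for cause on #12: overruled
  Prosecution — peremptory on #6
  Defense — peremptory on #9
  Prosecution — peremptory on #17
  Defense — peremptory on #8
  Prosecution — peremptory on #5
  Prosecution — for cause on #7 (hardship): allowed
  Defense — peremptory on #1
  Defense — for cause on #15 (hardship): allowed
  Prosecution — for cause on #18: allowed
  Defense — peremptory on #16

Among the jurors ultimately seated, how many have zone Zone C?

2

Removed: #1, #5, #6, #7, #8, #9, #15, #16, #17, #18.
Seated jurors 1–6: #2, #3, #4, #10, #11, #12.
Of those, in Zone C: #3, #11 → 2.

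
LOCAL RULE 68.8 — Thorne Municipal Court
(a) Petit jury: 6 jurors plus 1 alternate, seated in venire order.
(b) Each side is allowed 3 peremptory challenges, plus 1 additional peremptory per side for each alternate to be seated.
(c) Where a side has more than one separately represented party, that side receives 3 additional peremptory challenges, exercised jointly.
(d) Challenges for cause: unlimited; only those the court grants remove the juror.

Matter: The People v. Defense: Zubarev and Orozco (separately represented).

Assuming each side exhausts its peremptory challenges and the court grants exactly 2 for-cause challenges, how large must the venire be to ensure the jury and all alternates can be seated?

20

Seats to fill: 6 + 1 alternates = 7.
Peremptories — The People: 3 + 1×1 = 4; Defense: 3 + 1×1 + 3 = 7; total 11.
For-cause removals: 2.
Minimum venire: 7 + 11 + 2 = 20.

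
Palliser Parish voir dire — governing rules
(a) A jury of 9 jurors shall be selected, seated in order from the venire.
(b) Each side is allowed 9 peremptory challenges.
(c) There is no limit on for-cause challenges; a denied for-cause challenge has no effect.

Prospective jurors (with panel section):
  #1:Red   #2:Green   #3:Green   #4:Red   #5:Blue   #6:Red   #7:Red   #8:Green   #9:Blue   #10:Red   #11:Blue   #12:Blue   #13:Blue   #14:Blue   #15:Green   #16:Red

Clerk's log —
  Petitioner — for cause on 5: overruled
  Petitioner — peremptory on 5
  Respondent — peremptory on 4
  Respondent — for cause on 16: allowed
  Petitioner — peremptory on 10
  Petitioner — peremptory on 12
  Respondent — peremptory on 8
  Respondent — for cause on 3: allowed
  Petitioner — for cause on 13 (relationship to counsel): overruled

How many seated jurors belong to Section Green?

2

Removed: #3, #4, #5, #8, #10, #12, #16.
Seated jurors 1–9: #1, #2, #6, #7, #9, #11, #13, #14, #15.
Of those, in Section Green: #2, #15 → 2.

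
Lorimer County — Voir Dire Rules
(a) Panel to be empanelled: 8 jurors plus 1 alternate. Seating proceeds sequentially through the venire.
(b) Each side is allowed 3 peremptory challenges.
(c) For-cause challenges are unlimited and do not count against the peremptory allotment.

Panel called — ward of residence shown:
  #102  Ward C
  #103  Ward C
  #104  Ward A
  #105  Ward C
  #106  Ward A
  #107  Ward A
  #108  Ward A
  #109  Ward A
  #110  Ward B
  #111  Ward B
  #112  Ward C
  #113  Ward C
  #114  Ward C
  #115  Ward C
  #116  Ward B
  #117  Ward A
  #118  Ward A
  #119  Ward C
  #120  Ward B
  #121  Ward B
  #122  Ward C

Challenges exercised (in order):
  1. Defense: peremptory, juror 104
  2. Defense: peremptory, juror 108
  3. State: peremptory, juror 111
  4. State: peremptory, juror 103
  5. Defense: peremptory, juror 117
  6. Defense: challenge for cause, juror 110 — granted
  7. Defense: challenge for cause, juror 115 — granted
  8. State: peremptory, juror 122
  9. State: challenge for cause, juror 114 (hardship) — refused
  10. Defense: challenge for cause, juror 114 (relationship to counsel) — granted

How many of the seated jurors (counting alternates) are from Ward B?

Removed: #103, #104, #108, #110, #111, #114, #115, #117, #122.
Seated (9 incl. alternates): #102, #105, #106, #107, #109, #112, #113, #116, #118.
Of those, in Ward B: #116 → 1.

1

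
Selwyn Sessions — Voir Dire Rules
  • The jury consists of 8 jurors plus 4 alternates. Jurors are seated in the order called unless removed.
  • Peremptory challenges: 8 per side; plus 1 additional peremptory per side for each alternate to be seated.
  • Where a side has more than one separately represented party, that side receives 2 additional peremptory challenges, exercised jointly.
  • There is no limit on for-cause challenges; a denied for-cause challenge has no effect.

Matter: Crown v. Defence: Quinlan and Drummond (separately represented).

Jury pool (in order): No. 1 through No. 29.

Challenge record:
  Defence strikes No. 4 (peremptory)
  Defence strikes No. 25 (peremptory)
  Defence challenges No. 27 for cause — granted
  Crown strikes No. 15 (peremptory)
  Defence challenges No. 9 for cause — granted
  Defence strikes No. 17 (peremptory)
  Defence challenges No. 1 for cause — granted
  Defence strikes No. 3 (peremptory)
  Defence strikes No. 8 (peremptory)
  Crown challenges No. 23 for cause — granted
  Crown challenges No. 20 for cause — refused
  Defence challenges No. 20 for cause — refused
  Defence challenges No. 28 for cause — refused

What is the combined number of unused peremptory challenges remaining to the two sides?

Crown allotment: 8 base + 1 × 4 alternates = 12. Defence allotment: 8 base + 1 × 4 alternates + 2 multi-party = 14.
Crown peremptories used: #15 — 1 (for-cause on #23, #20 don't count).
Defence peremptories used: #4, #25, #17, #3, #8 — 5 (for-cause on #27, #9, #1, #20, #28 don't count).
Remaining: (12 − 1) + (14 − 5) = 20.

20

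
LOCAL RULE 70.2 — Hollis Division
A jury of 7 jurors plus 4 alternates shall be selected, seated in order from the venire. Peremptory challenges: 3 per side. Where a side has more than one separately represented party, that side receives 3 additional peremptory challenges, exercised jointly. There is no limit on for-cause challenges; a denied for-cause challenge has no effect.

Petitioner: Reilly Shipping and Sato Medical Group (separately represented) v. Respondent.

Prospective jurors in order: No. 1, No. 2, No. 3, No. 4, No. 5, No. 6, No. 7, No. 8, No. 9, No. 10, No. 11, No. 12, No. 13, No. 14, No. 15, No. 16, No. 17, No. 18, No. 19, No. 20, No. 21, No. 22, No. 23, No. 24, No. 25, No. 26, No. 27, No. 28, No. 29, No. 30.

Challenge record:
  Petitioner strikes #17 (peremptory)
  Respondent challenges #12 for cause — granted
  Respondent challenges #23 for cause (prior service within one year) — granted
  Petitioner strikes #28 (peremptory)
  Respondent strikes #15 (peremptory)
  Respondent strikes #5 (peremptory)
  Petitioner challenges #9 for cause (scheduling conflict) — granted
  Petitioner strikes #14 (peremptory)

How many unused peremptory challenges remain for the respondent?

1

Respondent allotment: 3.
Respondent peremptories used: #15, #5 — 2 (for-cause on #12, #23 don't count).
Remaining: 3 − 2 = 1.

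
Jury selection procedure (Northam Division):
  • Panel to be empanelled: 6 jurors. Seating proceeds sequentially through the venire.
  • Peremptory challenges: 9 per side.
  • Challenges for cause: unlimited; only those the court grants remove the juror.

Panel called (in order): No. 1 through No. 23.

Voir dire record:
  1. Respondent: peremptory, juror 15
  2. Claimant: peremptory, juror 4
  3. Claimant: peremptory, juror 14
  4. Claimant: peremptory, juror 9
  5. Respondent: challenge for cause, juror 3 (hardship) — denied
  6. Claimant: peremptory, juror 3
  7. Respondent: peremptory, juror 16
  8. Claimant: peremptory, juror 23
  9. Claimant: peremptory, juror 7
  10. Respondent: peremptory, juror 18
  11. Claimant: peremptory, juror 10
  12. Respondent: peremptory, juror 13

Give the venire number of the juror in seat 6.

Removed: #3, #4, #7, #9, #10, #13, #14, #15, #16, #18, #23.
Seating in order: seats 1–6 → #1, #2, #5, #6, #8, #11.
So seat 6 is #11.

11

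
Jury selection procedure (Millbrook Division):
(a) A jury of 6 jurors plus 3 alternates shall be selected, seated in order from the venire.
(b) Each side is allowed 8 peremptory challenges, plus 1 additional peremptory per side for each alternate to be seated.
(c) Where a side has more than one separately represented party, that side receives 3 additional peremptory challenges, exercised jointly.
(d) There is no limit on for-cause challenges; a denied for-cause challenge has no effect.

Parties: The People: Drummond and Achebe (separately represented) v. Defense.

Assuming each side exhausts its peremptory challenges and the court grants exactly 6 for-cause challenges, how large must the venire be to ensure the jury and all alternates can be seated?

Seats to fill: 6 + 3 alternates = 9.
Peremptories — The People: 8 + 1×3 + 3 = 14; Defense: 8 + 1×3 = 11; total 25.
For-cause removals: 6.
Minimum venire: 9 + 25 + 6 = 40.

40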